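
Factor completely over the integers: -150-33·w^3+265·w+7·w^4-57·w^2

Testing divisors of the constant over divisors of the leading coefficient, w = 2 is a root, so (w-2) is a factor; dividing leaves 7·w^3-19·w^2-95·w+75.
Next, w = 5/7 is a root, so (7·w-5) divides it; the quotient is w^2-2·w-15.
The remaining quadratic factors as (w+3)(w-5).

(7·w-5)·(w+3)·(w-2)·(w-5)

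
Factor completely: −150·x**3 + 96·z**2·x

Every term has a factor of 6·x. Then 16·z**2 − 25·x**2 = (4·z)² − (5·x)².

6·x·(4·z − 5·x)·(4·z + 5·x)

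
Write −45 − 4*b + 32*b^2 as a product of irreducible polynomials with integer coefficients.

Need a pair with product 32·(−45) = −1440 and sum −4: that's 36 and −40.
Split the middle term: 32*b^2 + 36*b − 40*b − 45 = 4*b*(8*b + 9) − 5*(8*b + 9).

(4*b − 5)*(8*b + 9)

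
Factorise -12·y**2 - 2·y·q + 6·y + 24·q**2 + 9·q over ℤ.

-(6·y - 8·q - 3)·(2·y + 3·q)

Group: -6·y·(2·y + 3·q) + (8·q + 3)·(2·y + 3·q); both groups contain (2·y + 3·q).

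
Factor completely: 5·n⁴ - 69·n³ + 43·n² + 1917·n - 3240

(5·n - 9)·(n + 5)·(n - 8)·(n - 9)

Testing divisors of the constant over divisors of the leading coefficient, n = 9 is a root, so (n - 9) divides it; the quotient is 5·n³ - 24·n² - 173·n + 360.
Continuing, n = 8 is a root, so (n - 8) is a factor; dividing leaves 5·n² + 16·n - 45.
The remaining quadratic factors as (5·n - 9)(n + 5).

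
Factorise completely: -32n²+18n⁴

Pull out the common factor 2n²; 9n²-16 is a difference of squares.

2n²(3n+4)(3n-4)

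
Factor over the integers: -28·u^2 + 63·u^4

7·u^2·(3·u + 2)·(3·u - 2)

Pull out the common factor 7·u^2; 9·u^2 - 4 is a difference of squares.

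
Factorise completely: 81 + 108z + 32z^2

Need a pair with product 32·81 = 2592 and sum 108: that's 72 and 36.
Split the middle term: 32z^2 + 72z + 36z + 81 = 8z(4z + 9) + 9(4z + 9).

(4z + 9)(8z + 9)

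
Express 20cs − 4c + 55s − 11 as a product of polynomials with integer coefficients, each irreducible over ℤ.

Group as (20cs − 4c) + (55s − 11) = 4c(5s − 1) + 11(5s − 1).
Both groups share the factor (5s − 1).

(4c + 11)(5s − 1)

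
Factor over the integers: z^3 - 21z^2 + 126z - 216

(z - 12)(z - 3)(z - 6)

Testing divisors of the constant over divisors of the leading coefficient, z = 6 is a root, so (z - 6) divides it; the quotient is z^2 - 15z + 36.
The remaining quadratic factors as (z - 12)(z - 3).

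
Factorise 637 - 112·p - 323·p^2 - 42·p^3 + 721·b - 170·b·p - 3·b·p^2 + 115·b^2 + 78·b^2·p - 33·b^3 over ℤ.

Group: 3·b·(-11·b^2 + 4·b·p + 64·b + 7·p^2 + 62·p + 91) + (-6·p + 7)·(-11·b^2 + 4·b·p + 64·b + 7·p^2 + 62·p + 91); both groups contain (-11·b^2 + 4·b·p + 64·b + 7·p^2 + 62·p + 91), so (3·b - 6·p + 7) is a factor with cofactor -11·b^2 + 4·b·p + 64·b + 7·p^2 + 62·p + 91.
The cofactor groups again: -11·b^2 + 4·b·p + 64·b + 7·p^2 + 62·p + 91 = -11·b·(b - p - 7) + (-7·p - 13)·(b - p - 7); both groups contain (b - p - 7), giving -(11·b + 7·p + 13)·(b - p - 7).

-(11·b + 7·p + 13)·(3·b - 6·p + 7)·(b - p - 7)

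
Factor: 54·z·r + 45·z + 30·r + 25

(6·r + 5)·(9·z + 5)

Group as (54·z·r + 45·z) + (30·r + 25) = 9·z·(6·r + 5) + 5·(6·r + 5).
Both groups share the factor (6·r + 5).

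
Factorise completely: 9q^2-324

Factor out 9, leaving q^2-36, which is a difference of two squares.

9(q+6)(q-6)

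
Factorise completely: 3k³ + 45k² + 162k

Pull out the common factor 3k, then factor the remaining trinomial.

3k(k + 6)(k + 9)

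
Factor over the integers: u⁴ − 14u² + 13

Substitute w = u² to get a quadratic in w, then factor.
u² − 13 is irreducible over ℤ (13 is not a perfect square).
u² − 1 is a difference of squares.

(u + 1)(u − 1)(u² − 13)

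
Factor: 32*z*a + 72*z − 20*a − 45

(4*a + 9)*(8*z − 5)

Group as (32*z*a + 72*z) + (−20*a − 45) = 8*z*(4*a + 9) − 5*(4*a + 9).
Both groups share the factor (4*a + 9).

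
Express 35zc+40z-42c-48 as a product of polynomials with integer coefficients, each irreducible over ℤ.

Group as (35zc+40z) + (-42c-48) = 5z(7c+8) - 6(7c+8).
Both groups share the factor (7c+8).

(5z-6)(7c+8)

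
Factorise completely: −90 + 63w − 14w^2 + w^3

(w − 3)(w − 5)(w − 6)

Among the possible rational roots, w = 3 is a root, giving the factor (w − 3) and quotient w^2 − 11w + 30.
The remaining quadratic factors as (w − 6)(w − 5).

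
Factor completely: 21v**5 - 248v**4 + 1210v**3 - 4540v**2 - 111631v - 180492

Testing divisors of the constant over divisors of the leading coefficient, v = 12 is a root, giving the factor (v - 12) and quotient 21v**4 + 4v**3 + 1258v**2 + 10556v + 15041.
Then v = -13/3 is a root, so (3v + 13) divides it; the quotient is 7v**3 - 29v**2 + 545v + 1157.
Next, v = -13/7 is a root, so (7v + 13) is a factor; dividing leaves v**2 - 6v + 89.
The quadratic v**2 - 6v + 89 has discriminant -320 < 0 and is irreducible over ℤ.

(3v + 13)(7v + 13)(v - 12)(v**2 - 6v + 89)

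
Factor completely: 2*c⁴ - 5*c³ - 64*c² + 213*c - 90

(2*c - 1)*(c + 6)*(c - 3)*(c - 5)

By the rational root theorem, c = 1/2 is a root, so (2*c - 1) divides it; the quotient is c³ - 2*c² - 33*c + 90.
Continuing, c = 5 is a root, giving the factor (c - 5) and quotient c² + 3*c - 18.
The remaining quadratic factors as (c - 3)(c + 6).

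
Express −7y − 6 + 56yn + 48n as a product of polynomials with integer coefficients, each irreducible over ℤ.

(7y + 6)(8n − 1)

Group as (56yn − 7y) + (48n − 6) = 7y(8n − 1) + 6(8n − 1).
Both groups share the factor (8n − 1).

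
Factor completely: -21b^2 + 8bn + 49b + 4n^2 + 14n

Group: -7b(3b - 2n - 7) - 2n(3b - 2n - 7); both groups contain (3b - 2n - 7).

-(3b - 2n - 7)(7b + 2n)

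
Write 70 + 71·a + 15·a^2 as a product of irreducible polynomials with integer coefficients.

(3·a + 10)·(5·a + 7)

Need a pair with product 15·70 = 1050 and sum 71: that's 50 and 21.
Split the middle term: 15·a^2 + 50·a + 21·a + 70 = 5·a·(3·a + 10) + 7·(3·a + 10).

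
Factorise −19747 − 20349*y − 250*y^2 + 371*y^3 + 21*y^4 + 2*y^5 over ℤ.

Trying the rational-root candidates, y = −1 is a root, so (y + 1) is a factor; dividing leaves 2*y^4 + 19*y^3 + 352*y^2 − 602*y − 19747.
Then y = −7 is a root, so (y + 7) is a factor; dividing leaves 2*y^3 + 5*y^2 + 317*y − 2821.
Continuing, y = 13/2 is a root, so (2*y − 13) divides it; the quotient is y^2 + 9*y + 217.
The quadratic y^2 + 9*y + 217 has discriminant −787 < 0 and is irreducible over ℤ.

(2*y − 13)*(y + 1)*(y + 7)*(y^2 + 9*y + 217)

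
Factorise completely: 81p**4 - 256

Difference of squares twice: with A = 3p and B = 4, A⁴ − B⁴ = (A² − B²)(A² + B²), and A² − B² factors again.

(3p + 4)(3p - 4)(9p**2 + 16)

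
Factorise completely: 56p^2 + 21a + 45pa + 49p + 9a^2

(7p + 3a)(8p + 3a + 7)

Group: 7p(8p + 3a + 7) + 3a(8p + 3a + 7); both groups contain (8p + 3a + 7).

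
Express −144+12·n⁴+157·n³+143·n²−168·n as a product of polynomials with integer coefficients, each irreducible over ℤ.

Among the possible rational roots, n = −12 is a root, so (n+12) divides it; the quotient is 12·n³+13·n²−13·n−12.
Continuing, n = −3/4 is a root, so (4·n+3) is a factor; dividing leaves 3·n²+n−4.
The remaining quadratic factors as (3·n+4)(n−1).

(3·n+4)·(4·n+3)·(n+12)·(n−1)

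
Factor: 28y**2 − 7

7(2y + 1)(2y − 1)

Pull out the common factor 7; 4y**2 − 1 is a difference of squares.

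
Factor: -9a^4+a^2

-a^2(3a+1)(3a-1)

Every term has a factor of a^2; factoring it out leaves -9a^2+1.
Recognize a difference of squares with the parts 1 and 3a.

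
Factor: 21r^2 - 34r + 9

Need a pair with product 21·9 = 189 and sum -34: that's -27 and -7.
Split the middle term: 21r^2 - 27r - 7r + 9 = 3r(7r - 9) - (7r - 9).

(3r - 1)(7r - 9)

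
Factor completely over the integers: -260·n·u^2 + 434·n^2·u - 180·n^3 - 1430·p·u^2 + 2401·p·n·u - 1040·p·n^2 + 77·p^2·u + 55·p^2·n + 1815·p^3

(11·p - 9·n + 10·u)·(15·p + 10·n - 13·u)·(11·p + 2·n)

Group: 11·p·(165·p^2 + 140·p·n - 143·p·u + 20·n^2 - 26·n·u) + (-9·n + 10·u)·(165·p^2 + 140·p·n - 143·p·u + 20·n^2 - 26·n·u); both groups contain (165·p^2 + 140·p·n - 143·p·u + 20·n^2 - 26·n·u), so (11·p - 9·n + 10·u) is a factor with cofactor 165·p^2 + 140·p·n - 143·p·u + 20·n^2 - 26·n·u.
The cofactor groups again: 165·p^2 + 140·p·n - 143·p·u + 20·n^2 - 26·n·u = 15·p·(11·p + 2·n) + (10·n - 13·u)·(11·p + 2·n); both groups contain (11·p + 2·n), giving (15·p + 10·n - 13·u)·(11·p + 2·n).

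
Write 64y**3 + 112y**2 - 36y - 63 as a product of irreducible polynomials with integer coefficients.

(4y + 3)(4y + 7)(4y - 3)

Among the possible rational roots, y = -3/4 is a root, so (4y + 3) is a factor; dividing leaves 16y**2 + 16y - 21.
The remaining quadratic factors as (4y - 3)(4y + 7).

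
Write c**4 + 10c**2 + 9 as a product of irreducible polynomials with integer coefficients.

Substitute u = c**2 to get a quadratic in u, then factor.
c**2 + 1 is irreducible over ℤ (sum of squares).
c**2 + 9 is irreducible over ℤ (sum of squares).

(c**2 + 1)(c**2 + 9)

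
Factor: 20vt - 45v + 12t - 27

(4t - 9)(5v + 3)

Group as (20vt - 45v) + (12t - 27) = 5v(4t - 9) + 3(4t - 9).
Both groups share the factor (4t - 9).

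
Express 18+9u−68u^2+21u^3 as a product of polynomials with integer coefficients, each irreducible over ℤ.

(3u−2)(7u+3)(u−3)

Testing divisors of the constant over divisors of the leading coefficient, u = 2/3 is a root, giving the factor (3u−2) and quotient 7u^2−18u−9.
The remaining quadratic factors as (7u+3)(u−3).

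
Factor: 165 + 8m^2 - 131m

(8m - 11)(m - 15)

Need a pair with product 8·165 = 1320 and sum -131: that's -11 and -120.
Split the middle term: 8m^2 - 11m - 120m + 165 = m(8m - 11) - 15(8m - 11).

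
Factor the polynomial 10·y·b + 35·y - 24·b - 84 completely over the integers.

Group as (10·y·b + 35·y) + (-24·b - 84) = 5·y·(2·b + 7) - 12·(2·b + 7).
Both groups share the factor (2·b + 7).

(2·b + 7)·(5·y - 12)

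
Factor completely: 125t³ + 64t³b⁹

Pull out the common factor t³, leaving 64b⁹ + 125.
Recognize a sum of cubes with the parts 4b³ and 5.

t³(4b³ + 5)(16b⁶ − 20b³ + 25)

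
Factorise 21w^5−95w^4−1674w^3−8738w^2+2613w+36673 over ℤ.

(3w+7)(7w−13)(w−13)(w^2+8w+31)

Among the possible rational roots, w = −7/3 is a root, so (3w+7) is a factor; dividing leaves 7w^4−48w^3−446w^2−1872w+5239.
Then w = 13 is a root, so (w−13) divides it; the quotient is 7w^3+43w^2+113w−403.
Then w = 13/7 is a root, so (7w−13) divides it; the quotient is w^2+8w+31.
The quadratic w^2+8w+31 has discriminant −60 < 0 and is irreducible over ℤ.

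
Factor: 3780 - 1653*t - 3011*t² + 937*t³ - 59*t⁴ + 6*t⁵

(6*t + 7)*(t - 1)*(t - 4)*(t² - 6*t + 135)

Trying the rational-root candidates, t = 4 is a root, so (t - 4) divides it; the quotient is 6*t⁴ - 35*t³ + 797*t² + 177*t - 945.
Then t = 1 is a root, giving the factor (t - 1) and quotient 6*t³ - 29*t² + 768*t + 945.
Next, t = -7/6 is a root, so (6*t + 7) is a factor; dividing leaves t² - 6*t + 135.
The quadratic t² - 6*t + 135 has discriminant -504 < 0 and is irreducible over ℤ.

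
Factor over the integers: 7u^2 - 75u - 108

(7u + 9)(u - 12)

Need a pair with product 7·(-108) = -756 and sum -75: that's 9 and -84.
Split the middle term: 7u^2 + 9u - 84u - 108 = u(7u + 9) - 12(7u + 9).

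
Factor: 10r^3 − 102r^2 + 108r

Pull out the common factor 2r, then factor the remaining trinomial.

2r(5r − 6)(r − 9)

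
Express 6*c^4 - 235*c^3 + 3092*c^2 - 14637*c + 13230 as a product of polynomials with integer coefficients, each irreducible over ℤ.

Among the possible rational roots, c = 9 is a root, giving the factor (c - 9) and quotient 6*c^3 - 181*c^2 + 1463*c - 1470.
Next, c = 14 is a root, so (c - 14) is a factor; dividing leaves 6*c^2 - 97*c + 105.
The remaining quadratic factors as (6*c - 7)(c - 15).

(6*c - 7)*(c - 14)*(c - 15)*(c - 9)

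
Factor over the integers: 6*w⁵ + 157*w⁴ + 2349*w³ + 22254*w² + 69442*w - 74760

(6*w - 5)*(w + 12)*(w + 7)*(w² + 8*w + 178)

By the rational root theorem, w = 5/6 is a root, so (6*w - 5) is a factor; dividing leaves w⁴ + 27*w³ + 414*w² + 4054*w + 14952.
Continuing, w = -7 is a root, giving the factor (w + 7) and quotient w³ + 20*w² + 274*w + 2136.
Then w = -12 is a root, so (w + 12) is a factor; dividing leaves w² + 8*w + 178.
The quadratic w² + 8*w + 178 has discriminant -648 < 0 and is irreducible over ℤ.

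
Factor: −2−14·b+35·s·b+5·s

Group as (35·s·b+5·s) + (−14·b−2) = 5·s·(7·b+1) − 2·(7·b+1).
Both groups share the factor (7·b+1).

(5·s−2)·(7·b+1)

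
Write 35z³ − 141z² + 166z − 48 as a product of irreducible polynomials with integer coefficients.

(5z − 8)(7z − 3)(z − 2)

Testing divisors of the constant over divisors of the leading coefficient, z = 3/7 is a root, so (7z − 3) divides it; the quotient is 5z² − 18z + 16.
The remaining quadratic factors as (z − 2)(5z − 8).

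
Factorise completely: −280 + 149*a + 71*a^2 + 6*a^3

(6*a − 7)*(a + 5)*(a + 8)

Among the possible rational roots, a = −8 is a root, so (a + 8) divides it; the quotient is 6*a^2 + 23*a − 35.
The remaining quadratic factors as (a + 5)(6*a − 7).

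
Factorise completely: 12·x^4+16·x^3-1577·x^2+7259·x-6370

(2·x-13)·(6·x-7)·(x+14)·(x-5)

Among the possible rational roots, x = 5 is a root, so (x-5) divides it; the quotient is 12·x^3+76·x^2-1197·x+1274.
Continuing, x = 7/6 is a root, so (6·x-7) divides it; the quotient is 2·x^2+15·x-182.
The remaining quadratic factors as (x+14)(2·x-13).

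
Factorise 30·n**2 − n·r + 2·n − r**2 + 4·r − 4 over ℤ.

(5·n − r + 2)·(6·n + r − 2)

Group: 5·n·(6·n + r − 2) + (−r + 2)·(6·n + r − 2); both groups contain (6·n + r − 2).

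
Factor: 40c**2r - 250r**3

Every term has a factor of 10r. Then 4c**2 - 25r**2 = (2c)² − (5r)².

10r(2c + 5r)(2c - 5r)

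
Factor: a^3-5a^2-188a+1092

(a+14)(a-13)(a-6)

Trying the rational-root candidates, a = -14 is a root, so (a+14) divides it; the quotient is a^2-19a+78.
The remaining quadratic factors as (a-13)(a-6).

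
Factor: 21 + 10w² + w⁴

Substitute u = w² to get a quadratic in u, then factor.
w² + 3 is irreducible over ℤ (always positive, so no real roots).
w² + 7 is irreducible over ℤ (always positive, so no real roots).

(w² + 3)(w² + 7)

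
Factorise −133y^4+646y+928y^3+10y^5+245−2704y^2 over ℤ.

Among the possible rational roots, y = 1/2 is a root, so (2y−1) is a factor; dividing leaves 5y^4−64y^3+432y^2−1136y−245.
Then y = 5 is a root, so (y−5) divides it; the quotient is 5y^3−39y^2+237y+49.
Then y = −1/5 is a root, so (5y+1) divides it; the quotient is y^2−8y+49.
The quadratic y^2−8y+49 has discriminant −132 < 0 and is irreducible over ℤ.

(2y−1)(5y+1)(y−5)(y^2−8y+49)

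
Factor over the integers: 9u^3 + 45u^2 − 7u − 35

(u + 5)(9u^2 − 7)

Group as (9u^3 − 7u) + (45u^2 − 35) = u(9u^2 − 7) + 5(9u^2 − 7).
Both groups share the factor (9u^2 − 7).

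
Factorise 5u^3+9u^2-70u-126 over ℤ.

(5u+9)(u^2-14)

Group as (5u^3-70u) + (9u^2-126) = 5u(u^2-14) + 9(u^2-14).
Both groups share the factor (u^2-14).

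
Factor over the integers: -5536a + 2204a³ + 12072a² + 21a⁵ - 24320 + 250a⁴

Trying the rational-root candidates, a = -8 is a root, so (a + 8) is a factor; dividing leaves 21a⁴ + 82a³ + 1548a² - 312a - 3040.
Continuing, a = -4/3 is a root, so (3a + 4) divides it; the quotient is 7a³ + 18a² + 492a - 760.
Then a = 10/7 is a root, so (7a - 10) divides it; the quotient is a² + 4a + 76.
The quadratic a² + 4a + 76 has discriminant -288 < 0 and is irreducible over ℤ.

(3a + 4)(7a - 10)(a + 8)(a² + 4a + 76)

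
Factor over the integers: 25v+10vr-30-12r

Group as (10vr+25v) + (-12r-30) = 5v(2r+5) - 6(2r+5).
Both groups share the factor (2r+5).

(2r+5)(5v-6)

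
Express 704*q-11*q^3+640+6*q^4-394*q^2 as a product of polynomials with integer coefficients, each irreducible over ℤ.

(2*q-5)*(3*q+2)*(q+8)*(q-8)

Among the possible rational roots, q = 8 is a root, giving the factor (q-8) and quotient 6*q^3+37*q^2-98*q-80.
Next, q = 5/2 is a root, giving the factor (2*q-5) and quotient 3*q^2+26*q+16.
The remaining quadratic factors as (q+8)(3*q+2).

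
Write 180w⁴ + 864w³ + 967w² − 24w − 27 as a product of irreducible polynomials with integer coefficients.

(5w + 9)(6w + 1)(6w − 1)(w + 3)

By the rational root theorem, w = −9/5 is a root, so (5w + 9) is a factor; dividing leaves 36w³ + 108w² − w − 3.
Next, w = −1/6 is a root, so (6w + 1) is a factor; dividing leaves 6w² + 17w − 3.
The remaining quadratic factors as (w + 3)(6w − 1).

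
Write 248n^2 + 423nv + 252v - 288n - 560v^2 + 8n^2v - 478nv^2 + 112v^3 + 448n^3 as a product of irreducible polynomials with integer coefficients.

Group: 8n(56n^2 + 15nv - 32n - 56v^2 + 28v) + (-2v + 9)(56n^2 + 15nv - 32n - 56v^2 + 28v); both groups contain (56n^2 + 15nv - 32n - 56v^2 + 28v), so (8n - 2v + 9) is a factor with cofactor 56n^2 + 15nv - 32n - 56v^2 + 28v.
The cofactor groups again: 56n^2 + 15nv - 32n - 56v^2 + 28v = 7n(8n - 7v) + (8v - 4)(8n - 7v); both groups contain (8n - 7v), giving (7n + 8v - 4)(8n - 7v).

(7n + 8v - 4)(8n - 2v + 9)(8n - 7v)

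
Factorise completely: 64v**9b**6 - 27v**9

v**9(4b**2 - 3)(16b**4 + 12b**2 + 9)

Pull out the common factor v**9, leaving 64b**6 - 27.
Recognize a difference of cubes with the parts 4b**2 and 3.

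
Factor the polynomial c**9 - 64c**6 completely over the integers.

c**6(c - 4)(c**2 + 4c + 16)

Every term has a factor of c**6; factoring it out leaves c**3 - 64.
Recognize a difference of cubes with the parts c and 4.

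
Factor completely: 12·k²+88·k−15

Need a pair with product 12·(−15) = −180 and sum 88: that's −2 and 90.
Split the middle term: 12·k²−2·k + 90·k−15 = 2·k·(6·k−1) + 15·(6·k−1).

(2·k+15)·(6·k−1)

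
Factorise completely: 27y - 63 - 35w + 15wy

(3y - 7)(5w + 9)

Group as (15wy - 35w) + (27y - 63) = 5w(3y - 7) + 9(3y - 7).
Both groups share the factor (3y - 7).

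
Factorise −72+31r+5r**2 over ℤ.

Need a pair with product 5·(−72) = −360 and sum 31: that's −9 and 40.
Split the middle term: 5r**2−9r + 40r−72 = r(5r−9) + 8(5r−9).

(5r−9)(r+8)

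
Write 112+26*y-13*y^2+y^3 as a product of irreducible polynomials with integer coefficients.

Among the possible rational roots, y = 7 is a root, so (y-7) divides it; the quotient is y^2-6*y-16.
The remaining quadratic factors as (y-8)(y+2).

(y+2)*(y-7)*(y-8)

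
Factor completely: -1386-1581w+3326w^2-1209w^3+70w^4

(2w-3)(5w-11)(7w+3)(w-14)

Testing divisors of the constant over divisors of the leading coefficient, w = 11/5 is a root, so (5w-11) is a factor; dividing leaves 14w^3-211w^2+201w+126.
Then w = -3/7 is a root, so (7w+3) is a factor; dividing leaves 2w^2-31w+42.
The remaining quadratic factors as (2w-3)(w-14).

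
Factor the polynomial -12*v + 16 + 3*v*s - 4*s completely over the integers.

(3*v - 4)*(s - 4)

Group as (3*v*s - 12*v) + (-4*s + 16) = 3*v*(s - 4) - 4*(s - 4).
Both groups share the factor (s - 4).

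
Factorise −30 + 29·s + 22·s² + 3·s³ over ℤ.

Trying the rational-root candidates, s = −5 is a root, so (s + 5) is a factor; dividing leaves 3·s² + 7·s − 6.
The remaining quadratic factors as (3·s − 2)(s + 3).

(3·s − 2)·(s + 3)·(s + 5)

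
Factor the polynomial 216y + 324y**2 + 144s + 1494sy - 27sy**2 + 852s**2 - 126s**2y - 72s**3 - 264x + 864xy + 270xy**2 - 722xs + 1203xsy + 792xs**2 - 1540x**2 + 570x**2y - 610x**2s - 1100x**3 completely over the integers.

-(11x - 6s - 9y)(10x - s + 12)(10x + 12s + 3y + 2)

Group: 11x(-100x**2 - 110xs - 30xy - 140x + 12s**2 + 3sy - 142s - 36y - 24) + (-6s - 9y)(-100x**2 - 110xs - 30xy - 140x + 12s**2 + 3sy - 142s - 36y - 24); both groups contain (-100x**2 - 110xs - 30xy - 140x + 12s**2 + 3sy - 142s - 36y - 24), so (11x - 6s - 9y) is a factor with cofactor -100x**2 - 110xs - 30xy - 140x + 12s**2 + 3sy - 142s - 36y - 24.
The cofactor groups again: -100x**2 - 110xs - 30xy - 140x + 12s**2 + 3sy - 142s - 36y - 24 = -10x(10x + 12s + 3y + 2) + (s - 12)(10x + 12s + 3y + 2); both groups contain (10x + 12s + 3y + 2), giving -(10x - s + 12)(10x + 12s + 3y + 2).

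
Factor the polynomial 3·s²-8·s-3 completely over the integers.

Need a pair with product 3·(-3) = -9 and sum -8: that's -9 and 1.
Split the middle term: 3·s²-9·s + s-3 = 3·s·(s-3) + (s-3).

(3·s+1)·(s-3)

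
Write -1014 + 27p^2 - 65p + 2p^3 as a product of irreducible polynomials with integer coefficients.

(2p + 13)(p + 13)(p - 6)

Among the possible rational roots, p = -13 is a root, so (p + 13) divides it; the quotient is 2p^2 + p - 78.
The remaining quadratic factors as (p - 6)(2p + 13).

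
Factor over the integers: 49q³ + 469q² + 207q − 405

Testing divisors of the constant over divisors of the leading coefficient, q = 5/7 is a root, so (7q − 5) divides it; the quotient is 7q² + 72q + 81.
The remaining quadratic factors as (7q + 9)(q + 9).

(7q + 9)(7q − 5)(q + 9)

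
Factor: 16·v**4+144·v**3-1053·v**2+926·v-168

Trying the rational-root candidates, v = 3/4 is a root, giving the factor (4·v-3) and quotient 4·v**3+39·v**2-234·v+56.
Next, v = -14 is a root, so (v+14) divides it; the quotient is 4·v**2-17·v+4.
The remaining quadratic factors as (4·v-1)(v-4).

(4·v-1)·(4·v-3)·(v+14)·(v-4)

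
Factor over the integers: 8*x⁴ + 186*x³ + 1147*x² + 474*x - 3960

Among the possible rational roots, x = -12 is a root, so (x + 12) divides it; the quotient is 8*x³ + 90*x² + 67*x - 330.
Then x = 3/2 is a root, so (2*x - 3) divides it; the quotient is 4*x² + 51*x + 110.
The remaining quadratic factors as (x + 10)(4*x + 11).

(2*x - 3)*(4*x + 11)*(x + 10)*(x + 12)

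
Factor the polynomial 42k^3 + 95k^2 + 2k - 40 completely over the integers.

By the rational root theorem, k = -5/6 is a root, so (6k + 5) divides it; the quotient is 7k^2 + 10k - 8.
The remaining quadratic factors as (7k - 4)(k + 2).

(6k + 5)(7k - 4)(k + 2)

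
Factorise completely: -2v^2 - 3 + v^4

Substitute u = v^2 to get a quadratic in u, then factor.
v^2 - 3 is irreducible over ℤ (3 is not a perfect square).
v^2 + 1 is irreducible over ℤ (sum of squares).

(v^2 + 1)(v^2 - 3)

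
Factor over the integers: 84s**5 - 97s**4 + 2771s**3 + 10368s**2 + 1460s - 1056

(3s + 8)(4s - 1)(7s + 3)(s**2 - 4s + 44)

Trying the rational-root candidates, s = 1/4 is a root, so (4s - 1) divides it; the quotient is 21s**4 - 19s**3 + 688s**2 + 2764s + 1056.
Next, s = -3/7 is a root, giving the factor (7s + 3) and quotient 3s**3 - 4s**2 + 100s + 352.
Next, s = -8/3 is a root, so (3s + 8) is a factor; dividing leaves s**2 - 4s + 44.
The quadratic s**2 - 4s + 44 has discriminant -160 < 0 and is irreducible over ℤ.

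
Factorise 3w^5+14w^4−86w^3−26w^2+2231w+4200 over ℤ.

(3w+8)(w+3)(w+7)(w^2−8w+25)

Among the possible rational roots, w = −3 is a root, so (w+3) divides it; the quotient is 3w^4+5w^3−101w^2+277w+1400.
Next, w = −8/3 is a root, so (3w+8) is a factor; dividing leaves w^3−w^2−31w+175.
Next, w = −7 is a root, giving the factor (w+7) and quotient w^2−8w+25.
The quadratic w^2−8w+25 has discriminant −36 < 0 and is irreducible over ℤ.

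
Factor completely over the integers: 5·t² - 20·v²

5·(t + 2·v)·(t - 2·v)

Factor out 5, leaving t² - 4·v², which is a difference of two squares.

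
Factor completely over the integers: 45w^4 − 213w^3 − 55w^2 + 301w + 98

(3w + 1)(3w − 14)(5w − 7)(w + 1)

Trying the rational-root candidates, w = −1/3 is a root, so (3w + 1) is a factor; dividing leaves 15w^3 − 76w^2 + 7w + 98.
Next, w = 7/5 is a root, giving the factor (5w − 7) and quotient 3w^2 − 11w − 14.
The remaining quadratic factors as (w + 1)(3w − 14).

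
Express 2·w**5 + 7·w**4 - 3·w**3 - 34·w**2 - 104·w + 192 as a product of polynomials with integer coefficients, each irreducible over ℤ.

(2·w - 3)·(w + 4)·(w - 2)·(w**2 + 3·w + 8)

Trying the rational-root candidates, w = -4 is a root, giving the factor (w + 4) and quotient 2·w**4 - w**3 + w**2 - 38·w + 48.
Continuing, w = 3/2 is a root, so (2·w - 3) is a factor; dividing leaves w**3 + w**2 + 2·w - 16.
Continuing, w = 2 is a root, so (w - 2) divides it; the quotient is w**2 + 3·w + 8.
The quadratic w**2 + 3·w + 8 has discriminant -23 < 0 and is irreducible over ℤ.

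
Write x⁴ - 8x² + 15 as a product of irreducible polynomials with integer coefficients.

(x² - 3)(x² - 5)

Substitute u = x² to get a quadratic in u, then factor.
x² - 3 is irreducible over ℤ (3 is not a perfect square).
x² - 5 is irreducible over ℤ (5 is not a perfect square).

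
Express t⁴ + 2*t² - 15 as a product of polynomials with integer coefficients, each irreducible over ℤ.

Substitute u = t² to get a quadratic in u, then factor.
t² - 3 is irreducible over ℤ (3 is not a perfect square).
t² + 5 is irreducible over ℤ (always positive, so no real roots).

(t² + 5)*(t² - 3)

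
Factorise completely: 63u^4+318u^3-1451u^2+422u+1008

By the rational root theorem, u = -8 is a root, so (u+8) is a factor; dividing leaves 63u^3-186u^2+37u+126.
Continuing, u = 7/3 is a root, giving the factor (3u-7) and quotient 21u^2-13u-18.
The remaining quadratic factors as (7u-9)(3u+2).

(3u+2)(3u-7)(7u-9)(u+8)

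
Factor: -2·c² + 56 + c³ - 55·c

(c + 7)·(c - 1)·(c - 8)

By the rational root theorem, c = 8 is a root, so (c - 8) divides it; the quotient is c² + 6·c - 7.
The remaining quadratic factors as (c - 1)(c + 7).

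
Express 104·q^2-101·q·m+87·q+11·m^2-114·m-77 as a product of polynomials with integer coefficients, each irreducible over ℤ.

(13·q-11·m-7)·(8·q-m+11)

Group: 8·q·(13·q-11·m-7) + (-m+11)·(13·q-11·m-7); both groups contain (13·q-11·m-7).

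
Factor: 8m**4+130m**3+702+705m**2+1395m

Testing divisors of the constant over divisors of the leading coefficient, m = -6 is a root, giving the factor (m+6) and quotient 8m**3+82m**2+213m+117.
Then m = -3/4 is a root, so (4m+3) is a factor; dividing leaves 2m**2+19m+39.
The remaining quadratic factors as (m+3)(2m+13).

(2m+13)(4m+3)(m+3)(m+6)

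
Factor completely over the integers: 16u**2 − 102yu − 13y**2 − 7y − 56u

−(13y − 2u + 7)(y + 8u)

Group: −y(13y − 2u + 7) − 8u(13y − 2u + 7); both groups contain (13y − 2u + 7).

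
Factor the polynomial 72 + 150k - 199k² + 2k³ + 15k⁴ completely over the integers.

Among the possible rational roots, k = -1/3 is a root, so (3k + 1) divides it; the quotient is 5k³ - k² - 66k + 72.
Continuing, k = 6/5 is a root, so (5k - 6) divides it; the quotient is k² + k - 12.
The remaining quadratic factors as (k + 4)(k - 3).

(3k + 1)(5k - 6)(k + 4)(k - 3)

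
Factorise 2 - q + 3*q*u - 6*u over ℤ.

Group as (3*q*u - q) + (-6*u + 2) = q*(3*u - 1) - 2*(3*u - 1).
Both groups share the factor (3*u - 1).

(3*u - 1)*(q - 2)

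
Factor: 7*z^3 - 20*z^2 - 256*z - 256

Among the possible rational roots, z = 8 is a root, so (z - 8) divides it; the quotient is 7*z^2 + 36*z + 32.
The remaining quadratic factors as (7*z + 8)(z + 4).

(7*z + 8)*(z + 4)*(z - 8)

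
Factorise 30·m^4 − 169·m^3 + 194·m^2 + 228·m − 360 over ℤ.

By the rational root theorem, m = 2 is a root, so (m − 2) is a factor; dividing leaves 30·m^3 − 109·m^2 − 24·m + 180.
Then m = −6/5 is a root, so (5·m + 6) is a factor; dividing leaves 6·m^2 − 29·m + 30.
The remaining quadratic factors as (2·m − 3)(3·m − 10).

(2·m − 3)·(3·m − 10)·(5·m + 6)·(m − 2)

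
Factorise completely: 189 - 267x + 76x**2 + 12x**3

Among the possible rational roots, x = 3/2 is a root, giving the factor (2x - 3) and quotient 6x**2 + 47x - 63.
The remaining quadratic factors as (6x - 7)(x + 9).

(2x - 3)(6x - 7)(x + 9)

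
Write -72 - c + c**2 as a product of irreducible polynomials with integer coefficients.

(c + 8)*(c - 9)

Two integers with product -72 and sum -1 are -9 and 8.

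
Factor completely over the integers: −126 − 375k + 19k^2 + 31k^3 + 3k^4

Trying the rational-root candidates, k = −7 is a root, so (k + 7) is a factor; dividing leaves 3k^3 + 10k^2 − 51k − 18.
Then k = 3 is a root, so (k − 3) is a factor; dividing leaves 3k^2 + 19k + 6.
The remaining quadratic factors as (3k + 1)(k + 6).

(3k + 1)(k + 6)(k + 7)(k − 3)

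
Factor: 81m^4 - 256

(3m)⁴ − (4)⁴ = ((3m)² − (4)²)((3m)² + (4)²); the first factor splits again, the second (9m^2 + 16) is irreducible.

(3m + 4)(3m - 4)(9m^2 + 16)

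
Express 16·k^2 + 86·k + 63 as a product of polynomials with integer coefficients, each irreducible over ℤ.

Need a pair with product 16·63 = 1008 and sum 86: that's 72 and 14.
Split the middle term: 16·k^2 + 72·k + 14·k + 63 = 8·k·(2·k + 9) + 7·(2·k + 9).

(2·k + 9)·(8·k + 7)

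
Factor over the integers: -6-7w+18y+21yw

Group as (21yw+18y) + (-7w-6) = 3y(7w+6) - (7w+6).
Both groups share the factor (7w+6).

(3y-1)(7w+6)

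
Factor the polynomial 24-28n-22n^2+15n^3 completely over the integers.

Among the possible rational roots, n = -6/5 is a root, so (5n+6) divides it; the quotient is 3n^2-8n+4.
The remaining quadratic factors as (n-2)(3n-2).

(3n-2)(5n+6)(n-2)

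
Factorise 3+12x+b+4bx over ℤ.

(4x+1)(b+3)

Group as (4bx+b) + (12x+3) = b(4x+1) + 3(4x+1).
Both groups share the factor (4x+1).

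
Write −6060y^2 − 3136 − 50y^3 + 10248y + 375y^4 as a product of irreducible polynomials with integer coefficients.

(3y + 14)(5y − 14)(5y − 2)(5y − 8)

Testing divisors of the constant over divisors of the leading coefficient, y = 2/5 is a root, so (5y − 2) is a factor; dividing leaves 75y^3 + 20y^2 − 1204y + 1568.
Continuing, y = 14/5 is a root, so (5y − 14) divides it; the quotient is 15y^2 + 46y − 112.
The remaining quadratic factors as (3y + 14)(5y − 8).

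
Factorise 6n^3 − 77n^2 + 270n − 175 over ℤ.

(6n − 5)(n − 5)(n − 7)

Testing divisors of the constant over divisors of the leading coefficient, n = 7 is a root, giving the factor (n − 7) and quotient 6n^2 − 35n + 25.
The remaining quadratic factors as (n − 5)(6n − 5).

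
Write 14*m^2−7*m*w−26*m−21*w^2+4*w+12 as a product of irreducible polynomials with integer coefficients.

Group: 7*m*(2*m−3*w−2) + (7*w−6)*(2*m−3*w−2); both groups contain (2*m−3*w−2).

(2*m−3*w−2)*(7*m+7*w−6)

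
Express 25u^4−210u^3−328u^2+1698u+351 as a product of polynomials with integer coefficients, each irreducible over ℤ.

Trying the rational-root candidates, u = 13/5 is a root, so (5u−13) is a factor; dividing leaves 5u^3−29u^2−141u−27.
Next, u = −3 is a root, so (u+3) is a factor; dividing leaves 5u^2−44u−9.
The remaining quadratic factors as (5u+1)(u−9).

(5u+1)(5u−13)(u+3)(u−9)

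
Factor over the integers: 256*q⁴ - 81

Write as (16*q²)² − (9)², then factor 16*q² - 9 once more.

(4*q + 3)*(4*q - 3)*(16*q² + 9)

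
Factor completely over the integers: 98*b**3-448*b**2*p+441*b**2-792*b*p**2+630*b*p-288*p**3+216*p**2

Group: 7*b*(14*b**2-76*b*p+63*b-48*p**2+36*p) + 6*p*(14*b**2-76*b*p+63*b-48*p**2+36*p); both groups contain (14*b**2-76*b*p+63*b-48*p**2+36*p), so (7*b+6*p) is a factor with cofactor 14*b**2-76*b*p+63*b-48*p**2+36*p.
The cofactor groups again: 14*b**2-76*b*p+63*b-48*p**2+36*p = 7*b*(2*b-12*p+9) + 4*p*(2*b-12*p+9); both groups contain (2*b-12*p+9), giving (7*b+4*p)*(2*b-12*p+9).

(2*b-12*p+9)*(7*b+4*p)*(7*b+6*p)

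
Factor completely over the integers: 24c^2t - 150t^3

Pull out the common factor 6t; 4c^2 - 25t^2 is a difference of squares.

6t(2c + 5t)(2c - 5t)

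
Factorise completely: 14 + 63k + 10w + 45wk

Group as (45wk + 10w) + (63k + 14) = 5w(9k + 2) + 7(9k + 2).
Both groups share the factor (9k + 2).

(5w + 7)(9k + 2)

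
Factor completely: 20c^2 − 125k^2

Pull out the common factor 5; 4c^2 − 25k^2 is a difference of squares.

5(2c + 5k)(2c − 5k)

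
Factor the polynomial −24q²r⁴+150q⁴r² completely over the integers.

Factor out 6q²r², leaving 25q²−4r², which is a difference of two squares.

6q²r²(5q+2r)(5q−2r)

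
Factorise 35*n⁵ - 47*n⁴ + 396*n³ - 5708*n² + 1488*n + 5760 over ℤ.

Testing divisors of the constant over divisors of the leading coefficient, n = -6/7 is a root, giving the factor (7*n + 6) and quotient 5*n⁴ - 11*n³ + 66*n² - 872*n + 960.
Continuing, n = 6/5 is a root, so (5*n - 6) divides it; the quotient is n³ - n² + 12*n - 160.
Next, n = 5 is a root, giving the factor (n - 5) and quotient n² + 4*n + 32.
The quadratic n² + 4*n + 32 has discriminant -112 < 0 and is irreducible over ℤ.

(5*n - 6)*(7*n + 6)*(n - 5)*(n² + 4*n + 32)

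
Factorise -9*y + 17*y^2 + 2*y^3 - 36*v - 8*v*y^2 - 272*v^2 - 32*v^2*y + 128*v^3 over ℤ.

(4*v + y)*(4*v - y - 9)*(8*v - 2*y + 1)

Group: 8*v*(16*v^2 - 36*v - y^2 - 9*y) + (-2*y + 1)*(16*v^2 - 36*v - y^2 - 9*y); both groups contain (16*v^2 - 36*v - y^2 - 9*y), so (8*v - 2*y + 1) is a factor with cofactor 16*v^2 - 36*v - y^2 - 9*y.
The cofactor groups again: 16*v^2 - 36*v - y^2 - 9*y = 4*v*(4*v + y) + (-y - 9)*(4*v + y); both groups contain (4*v + y), giving (4*v - y - 9)*(4*v + y).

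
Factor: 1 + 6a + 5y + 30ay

Group as (30ay + 6a) + (5y + 1) = 6a(5y + 1) + (5y + 1).
Both groups share the factor (5y + 1).

(5y + 1)(6a + 1)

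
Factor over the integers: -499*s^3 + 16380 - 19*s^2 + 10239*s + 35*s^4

(5*s + 13)*(7*s + 15)*(s - 12)*(s - 7)

Trying the rational-root candidates, s = -15/7 is a root, so (7*s + 15) is a factor; dividing leaves 5*s^3 - 82*s^2 + 173*s + 1092.
Continuing, s = 12 is a root, giving the factor (s - 12) and quotient 5*s^2 - 22*s - 91.
The remaining quadratic factors as (s - 7)(5*s + 13).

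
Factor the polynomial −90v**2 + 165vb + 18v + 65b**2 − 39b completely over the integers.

−(6v − 13b)(15v + 5b − 3)

Group: −6v(15v + 5b − 3) + 13b(15v + 5b − 3); both groups contain (15v + 5b − 3).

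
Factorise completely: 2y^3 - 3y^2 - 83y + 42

Testing divisors of the constant over divisors of the leading coefficient, y = -6 is a root, so (y + 6) divides it; the quotient is 2y^2 - 15y + 7.
The remaining quadratic factors as (2y - 1)(y - 7).

(2y - 1)(y + 6)(y - 7)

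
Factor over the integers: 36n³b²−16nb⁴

Every term has a factor of 4nb². Then 9n²−4b² = (3n)² − (2b)².

4b²n(3n−2b)(3n+2b)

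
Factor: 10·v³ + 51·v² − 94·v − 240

Among the possible rational roots, v = 5/2 is a root, so (2·v − 5) divides it; the quotient is 5·v² + 38·v + 48.
The remaining quadratic factors as (5·v + 8)(v + 6).

(2·v − 5)·(5·v + 8)·(v + 6)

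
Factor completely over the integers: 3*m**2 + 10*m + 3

Need a pair with product 3·3 = 9 and sum 10: that's 1 and 9.
Split the middle term: 3*m**2 + m + 9*m + 3 = m*(3*m + 1) + 3*(3*m + 1).

(3*m + 1)*(m + 3)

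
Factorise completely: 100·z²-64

Factor out 4, leaving 25·z²-16, which is a difference of two squares.

4·(5·z+4)·(5·z-4)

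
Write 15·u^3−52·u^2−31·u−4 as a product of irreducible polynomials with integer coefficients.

Testing divisors of the constant over divisors of the leading coefficient, u = 4 is a root, giving the factor (u−4) and quotient 15·u^2+8·u+1.
The remaining quadratic factors as (5·u+1)(3·u+1).

(3·u+1)·(5·u+1)·(u−4)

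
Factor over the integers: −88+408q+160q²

8(4q+11)(5q−1)

Pull out the common factor 8, then factor the remaining trinomial.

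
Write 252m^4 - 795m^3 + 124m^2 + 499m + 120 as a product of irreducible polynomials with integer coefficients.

Testing divisors of the constant over divisors of the leading coefficient, m = 5/4 is a root, giving the factor (4m - 5) and quotient 63m^3 - 120m^2 - 119m - 24.
Continuing, m = 8/3 is a root, giving the factor (3m - 8) and quotient 21m^2 + 16m + 3.
The remaining quadratic factors as (3m + 1)(7m + 3).

(3m + 1)(3m - 8)(4m - 5)(7m + 3)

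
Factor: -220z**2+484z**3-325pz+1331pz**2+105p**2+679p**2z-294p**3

Group: 3p(-98p**2-133pz+35p-44z**2+20z) - 11z(-98p**2-133pz+35p-44z**2+20z); both groups contain (-98p**2-133pz+35p-44z**2+20z), so (3p-11z) is a factor with cofactor -98p**2-133pz+35p-44z**2+20z.
The cofactor groups again: -98p**2-133pz+35p-44z**2+20z = -14p(7p+4z) + (-11z+5)(7p+4z); both groups contain (7p+4z), giving -(14p+11z-5)(7p+4z).

-(14p+11z-5)(3p-11z)(7p+4z)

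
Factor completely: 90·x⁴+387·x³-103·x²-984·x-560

Testing divisors of the constant over divisors of the leading coefficient, x = -4/5 is a root, giving the factor (5·x+4) and quotient 18·x³+63·x²-71·x-140.
Then x = 5/3 is a root, so (3·x-5) divides it; the quotient is 6·x²+31·x+28.
The remaining quadratic factors as (x+4)(6·x+7).

(3·x-5)·(5·x+4)·(6·x+7)·(x+4)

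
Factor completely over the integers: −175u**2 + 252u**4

Pull out the common factor 7u**2; 36u**2 − 25 is a difference of squares.

7u**2(6u + 5)(6u − 5)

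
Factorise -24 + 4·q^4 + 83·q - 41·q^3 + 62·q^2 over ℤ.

Among the possible rational roots, q = 8 is a root, giving the factor (q - 8) and quotient 4·q^3 - 9·q^2 - 10·q + 3.
Continuing, q = 3 is a root, giving the factor (q - 3) and quotient 4·q^2 + 3·q - 1.
The remaining quadratic factors as (q + 1)(4·q - 1).

(4·q - 1)·(q + 1)·(q - 3)·(q - 8)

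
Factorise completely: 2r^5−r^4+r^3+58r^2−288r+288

(2r−3)(r+4)(r−2)(r^2−r+12)

Testing divisors of the constant over divisors of the leading coefficient, r = −4 is a root, giving the factor (r+4) and quotient 2r^4−9r^3+37r^2−90r+72.
Next, r = 3/2 is a root, so (2r−3) divides it; the quotient is r^3−3r^2+14r−24.
Next, r = 2 is a root, giving the factor (r−2) and quotient r^2−r+12.
The quadratic r^2−r+12 has discriminant −47 < 0 and is irreducible over ℤ.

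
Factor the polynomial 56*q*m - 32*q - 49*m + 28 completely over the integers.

Group as (56*q*m - 32*q) + (-49*m + 28) = 8*q*(7*m - 4) - 7*(7*m - 4).
Both groups share the factor (7*m - 4).

(7*m - 4)*(8*q - 7)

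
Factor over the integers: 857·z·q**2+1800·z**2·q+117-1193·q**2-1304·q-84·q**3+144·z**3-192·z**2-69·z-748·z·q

Group: 12·z·(12·z**2+143·z·q-25·z-12·q**2-155·q+13) + (7·q+9)·(12·z**2+143·z·q-25·z-12·q**2-155·q+13); both groups contain (12·z**2+143·z·q-25·z-12·q**2-155·q+13), so (12·z+7·q+9) is a factor with cofactor 12·z**2+143·z·q-25·z-12·q**2-155·q+13.
The cofactor groups again: 12·z**2+143·z·q-25·z-12·q**2-155·q+13 = 12·z·(z+12·q-1) + (-q-13)·(z+12·q-1); both groups contain (z+12·q-1), giving (12·z-q-13)·(z+12·q-1).

(12·z-q-13)·(z+12·q-1)·(12·z+7·q+9)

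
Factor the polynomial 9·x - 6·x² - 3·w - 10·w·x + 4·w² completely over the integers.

(4·w + 2·x - 3)·(w - 3·x)

Group: w·(4·w + 2·x - 3) - 3·x·(4·w + 2·x - 3); both groups contain (4·w + 2·x - 3).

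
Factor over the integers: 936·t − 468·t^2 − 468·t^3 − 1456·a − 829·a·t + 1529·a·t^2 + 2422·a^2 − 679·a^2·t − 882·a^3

−(14·a − 9·t)·(7·a + 13·t − 13)·(9·a − 4·t − 8)

Group: 14·a·(−63·a^2 − 89·a·t + 173·a + 52·t^2 + 52·t − 104) − 9·t·(−63·a^2 − 89·a·t + 173·a + 52·t^2 + 52·t − 104); both groups contain (−63·a^2 − 89·a·t + 173·a + 52·t^2 + 52·t − 104), so (14·a − 9·t) is a factor with cofactor −63·a^2 − 89·a·t + 173·a + 52·t^2 + 52·t − 104.
The cofactor groups again: −63·a^2 − 89·a·t + 173·a + 52·t^2 + 52·t − 104 = −9·a·(7·a + 13·t − 13) + (4·t + 8)·(7·a + 13·t − 13); both groups contain (7·a + 13·t − 13), giving −(9·a − 4·t − 8)·(7·a + 13·t − 13).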